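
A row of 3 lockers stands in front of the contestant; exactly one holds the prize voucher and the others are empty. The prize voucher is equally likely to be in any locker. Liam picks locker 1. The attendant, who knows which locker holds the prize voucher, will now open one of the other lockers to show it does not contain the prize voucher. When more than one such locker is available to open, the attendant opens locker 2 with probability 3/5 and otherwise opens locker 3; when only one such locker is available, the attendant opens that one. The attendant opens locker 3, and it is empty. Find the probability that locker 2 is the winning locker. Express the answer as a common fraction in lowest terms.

Condition on the true location of the prize voucher.
If it is in locker 1 (prior 1/3): locker 2 is available but not opened, probability 2/5; weight (1/3)·(2/5) = 2/15.
If it is in locker 2 (prior 1/3): only locker 3 is available, probability 1; weight (1/3)·1 = 1/3.
If it is in locker 3 (prior 1/3): the attendant opened locker 3, so this case is ruled out; weight (1/3)·0 = 0.
The weights sum to 7/15.
So P(the prize voucher in locker 2 | the attendant opened locker 3) = (1/3) / (7/15) = 5/7.

5/7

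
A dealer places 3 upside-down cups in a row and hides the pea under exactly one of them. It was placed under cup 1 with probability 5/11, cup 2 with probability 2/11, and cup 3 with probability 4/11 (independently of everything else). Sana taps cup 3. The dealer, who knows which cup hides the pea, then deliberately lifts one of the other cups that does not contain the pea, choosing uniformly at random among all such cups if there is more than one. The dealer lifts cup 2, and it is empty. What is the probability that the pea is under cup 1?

5/7

Condition on the true location of the pea.
If it is under cup 1 (prior 5/11): the dealer has no choice, probability 1; weight (5/11)·1 = 5/11.
If it is under cup 2 (prior 2/11): the dealer opened cup 2, so this case is ruled out; weight (2/11)·0 = 0.
If it is under cup 3 (prior 4/11): the dealer has 2 equally likely choices, so probability 1/2; weight (4/11)·(1/2) = 2/11.
The weights sum to 7/11.
So P(the pea under cup 1 | the dealer opened cup 2) = (5/11) / (7/11) = 5/7.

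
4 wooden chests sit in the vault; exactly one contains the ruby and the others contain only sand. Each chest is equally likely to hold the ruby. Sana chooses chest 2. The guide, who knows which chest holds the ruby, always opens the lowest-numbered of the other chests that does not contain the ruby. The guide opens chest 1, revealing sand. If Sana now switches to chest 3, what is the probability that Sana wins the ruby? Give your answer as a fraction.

Consider each possible location of the ruby in turn.
If it is in chest 1 (prior 1/4): the guide opened chest 1, so this case is ruled out; weight (1/4)·0 = 0.
If it is in any of chests 2, 3, and 4 (prior 1/4 each): chest 1 is the lowest-numbered option available, probability 1; weight (1/4)·1 = 1/4 each.
The weights sum to 3/4.
So P(the ruby in chest 3 | the guide opened chest 1) = (1/4) / (3/4) = 1/3.

1/3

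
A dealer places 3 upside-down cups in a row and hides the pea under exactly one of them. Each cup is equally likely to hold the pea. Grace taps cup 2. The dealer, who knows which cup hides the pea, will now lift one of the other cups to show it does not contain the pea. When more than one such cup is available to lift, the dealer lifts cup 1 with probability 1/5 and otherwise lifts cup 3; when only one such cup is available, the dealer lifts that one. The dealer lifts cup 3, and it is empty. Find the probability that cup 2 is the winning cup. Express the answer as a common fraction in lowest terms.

4/9

Consider each possible location of the pea in turn.
If it is under cup 1 (prior 1/3): only cup 3 is available, probability 1; weight (1/3)·1 = 1/3.
If it is under cup 2 (prior 1/3): cup 1 is available but not opened, probability 4/5; weight (1/3)·(4/5) = 4/15.
If it is under cup 3 (prior 1/3): the dealer opened cup 3, so this case is ruled out; weight (1/3)·0 = 0.
The weights sum to 3/5.
So P(the pea under cup 2 | the dealer opened cup 3) = (4/15) / (3/5) = 4/9.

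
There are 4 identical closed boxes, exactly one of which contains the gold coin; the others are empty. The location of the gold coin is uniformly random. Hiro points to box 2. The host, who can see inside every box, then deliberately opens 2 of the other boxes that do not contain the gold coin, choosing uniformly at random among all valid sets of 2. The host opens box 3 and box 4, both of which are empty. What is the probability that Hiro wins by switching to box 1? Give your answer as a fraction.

3/4

Consider each possible location of the gold coin in turn.
If it is in box 1 (prior 1/4): the host has no choice, probability 1; weight (1/4)·1 = 1/4.
If it is in box 2 (prior 1/4): the host has 3 equally likely choices, so probability 1/3; weight (1/4)·(1/3) = 1/12.
If it is in either of boxes 3 and 4 (prior 1/4 each): that box was opened and seen not to hold the prize — ruled out; weight (1/4)·0 = 0 each.
The weights sum to 1/3.
So P(the gold coin in box 1 | the host opened box 3 and box 4) = (1/4) / (1/3) = 3/4.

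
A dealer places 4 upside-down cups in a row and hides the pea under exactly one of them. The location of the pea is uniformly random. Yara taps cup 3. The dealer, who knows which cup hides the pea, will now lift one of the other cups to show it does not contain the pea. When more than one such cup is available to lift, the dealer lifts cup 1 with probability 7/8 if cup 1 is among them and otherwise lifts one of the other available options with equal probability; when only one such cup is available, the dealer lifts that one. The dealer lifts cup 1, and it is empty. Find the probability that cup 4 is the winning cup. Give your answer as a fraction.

1/3

Condition on the true location of the pea.
If it is under cup 1 (prior 1/4): the dealer opened cup 1, so this case is ruled out; weight (1/4)·0 = 0.
If it is under any of cups 2, 3, and 4 (prior 1/4 each): cup 1 is available, opened with probability 7/8; weight (1/4)·(7/8) = 7/32 each.
The weights sum to 21/32.
So P(the pea under cup 4 | the dealer opened cup 1) = (7/32) / (21/32) = 1/3.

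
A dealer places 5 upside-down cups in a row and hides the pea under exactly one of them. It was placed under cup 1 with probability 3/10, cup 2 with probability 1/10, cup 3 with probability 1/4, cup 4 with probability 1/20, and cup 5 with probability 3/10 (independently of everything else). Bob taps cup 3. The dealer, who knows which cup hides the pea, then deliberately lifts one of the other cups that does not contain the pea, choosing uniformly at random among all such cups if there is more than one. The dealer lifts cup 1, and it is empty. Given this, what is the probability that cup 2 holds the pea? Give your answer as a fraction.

8/51

Condition on the true location of the pea.
If it is under cup 1 (prior 3/10): the dealer opened cup 1, so this case is ruled out; weight (3/10)·0 = 0.
If it is under cup 2 (prior 1/10): the dealer has 3 equally likely choices, so probability 1/3; weight (1/10)·(1/3) = 1/30.
If it is under cup 3 (prior 1/4): the dealer has 4 equally likely choices, so probability 1/4; weight (1/4)·(1/4) = 1/16.
If it is under cup 4 (prior 1/20): the dealer has 3 equally likely choices, so probability 1/3; weight (1/20)·(1/3) = 1/60.
If it is under cup 5 (prior 3/10): the dealer has 3 equally likely choices, so probability 1/3; weight (3/10)·(1/3) = 1/10.
The weights sum to 17/80.
So P(the pea under cup 2 | the dealer opened cup 1) = (1/30) / (17/80) = 8/51.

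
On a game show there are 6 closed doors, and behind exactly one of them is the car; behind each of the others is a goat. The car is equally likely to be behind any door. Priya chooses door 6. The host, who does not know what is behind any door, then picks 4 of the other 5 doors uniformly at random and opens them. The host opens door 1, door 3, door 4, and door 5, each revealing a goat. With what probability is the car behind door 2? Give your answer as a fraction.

1/2

Because the host chose which doors to open without knowing where the car is, the choice is independent of the prize location. Learning that none of the 4 opened doors holds the car simply rules out those 4 locations and leaves the remaining 2 doors still equally likely by symmetry.
So P(the car behind door 2) = 1/2.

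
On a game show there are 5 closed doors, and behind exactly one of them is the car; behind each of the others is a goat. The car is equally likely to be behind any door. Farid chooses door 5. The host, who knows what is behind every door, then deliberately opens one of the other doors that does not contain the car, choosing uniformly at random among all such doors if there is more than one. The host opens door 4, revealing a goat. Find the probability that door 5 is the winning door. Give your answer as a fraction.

1/5

Condition on the true location of the car.
If it is behind any of doors 1, 2, and 3 (prior 1/5 each): the host has 3 equally likely choices, so probability 1/3; weight (1/5)·(1/3) = 1/15 each.
If it is behind door 4 (prior 1/5): the host opened door 4, so this case is ruled out; weight (1/5)·0 = 0.
If it is behind door 5 (prior 1/5): the host has 4 equally likely choices, so probability 1/4; weight (1/5)·(1/4) = 1/20.
The weights sum to 1/4.
So P(the car behind door 5 | the host opened door 4) = (1/20) / (1/4) = 1/5.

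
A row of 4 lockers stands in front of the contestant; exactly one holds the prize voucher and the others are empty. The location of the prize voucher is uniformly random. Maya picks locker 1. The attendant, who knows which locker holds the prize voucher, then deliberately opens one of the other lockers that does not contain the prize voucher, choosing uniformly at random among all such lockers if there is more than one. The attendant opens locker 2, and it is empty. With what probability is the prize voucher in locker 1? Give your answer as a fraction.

Condition on the true location of the prize voucher.
If it is in locker 1 (prior 1/4): the attendant has 3 equally likely choices, so probability 1/3; weight (1/4)·(1/3) = 1/12.
If it is in locker 2 (prior 1/4): the attendant opened locker 2, so this case is ruled out; weight (1/4)·0 = 0.
If it is in either of lockers 3 and 4 (prior 1/4 each): the attendant has 2 equally likely choices, so probability 1/2; weight (1/4)·(1/2) = 1/8 each.
The weights sum to 1/3.
So P(the prize voucher in locker 1 | the attendant opened locker 2) = (1/12) / (1/3) = 1/4.

1/4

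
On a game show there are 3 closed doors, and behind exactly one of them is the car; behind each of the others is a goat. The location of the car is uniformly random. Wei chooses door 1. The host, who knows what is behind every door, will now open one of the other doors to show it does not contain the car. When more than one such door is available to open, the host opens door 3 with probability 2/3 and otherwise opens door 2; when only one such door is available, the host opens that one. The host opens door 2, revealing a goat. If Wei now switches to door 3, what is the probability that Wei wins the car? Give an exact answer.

Apply Bayes' rule, conditioning on where the car actually is.
If it is behind door 1 (prior 1/3): door 3 is available but not opened, probability 1/3; weight (1/3)·(1/3) = 1/9.
If it is behind door 2 (prior 1/3): the host opened door 2, so this case is ruled out; weight (1/3)·0 = 0.
If it is behind door 3 (prior 1/3): only door 2 is available, probability 1; weight (1/3)·1 = 1/3.
The weights sum to 4/9.
So P(the car behind door 3 | the host opened door 2) = (1/3) / (4/9) = 3/4.

3/4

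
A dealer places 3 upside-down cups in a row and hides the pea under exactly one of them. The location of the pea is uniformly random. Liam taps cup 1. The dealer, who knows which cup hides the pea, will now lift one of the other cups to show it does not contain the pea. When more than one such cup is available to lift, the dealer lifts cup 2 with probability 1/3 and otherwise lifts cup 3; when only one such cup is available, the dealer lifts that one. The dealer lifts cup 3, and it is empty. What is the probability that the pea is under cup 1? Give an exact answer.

Apply Bayes' rule, conditioning on where the pea actually is.
If it is under cup 1 (prior 1/3): cup 2 is available but not opened, probability 2/3; weight (1/3)·(2/3) = 2/9.
If it is under cup 2 (prior 1/3): only cup 3 is available, probability 1; weight (1/3)·1 = 1/3.
If it is under cup 3 (prior 1/3): the dealer opened cup 3, so this case is ruled out; weight (1/3)·0 = 0.
The weights sum to 5/9.
So P(the pea under cup 1 | the dealer opened cup 3) = (2/9) / (5/9) = 2/5.

2/5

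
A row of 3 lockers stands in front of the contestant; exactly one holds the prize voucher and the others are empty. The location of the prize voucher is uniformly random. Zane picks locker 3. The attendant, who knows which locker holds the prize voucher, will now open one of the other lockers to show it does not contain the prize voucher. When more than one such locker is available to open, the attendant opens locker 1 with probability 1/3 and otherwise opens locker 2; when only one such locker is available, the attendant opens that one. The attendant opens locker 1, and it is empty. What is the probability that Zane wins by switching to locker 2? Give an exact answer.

3/4

Consider each possible location of the prize voucher in turn.
If it is in locker 1 (prior 1/3): the attendant opened locker 1, so this case is ruled out; weight (1/3)·0 = 0.
If it is in locker 2 (prior 1/3): only locker 1 is available, probability 1; weight (1/3)·1 = 1/3.
If it is in locker 3 (prior 1/3): locker 1 is available, opened with probability 1/3; weight (1/3)·(1/3) = 1/9.
The weights sum to 4/9.
So P(the prize voucher in locker 2 | the attendant opened locker 1) = (1/3) / (4/9) = 3/4.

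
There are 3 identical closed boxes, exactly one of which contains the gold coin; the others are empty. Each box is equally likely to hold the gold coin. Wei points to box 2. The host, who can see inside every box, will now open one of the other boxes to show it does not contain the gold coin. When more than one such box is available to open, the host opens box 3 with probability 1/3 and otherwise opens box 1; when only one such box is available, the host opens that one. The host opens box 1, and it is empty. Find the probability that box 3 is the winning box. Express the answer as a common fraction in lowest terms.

Apply Bayes' rule, conditioning on where the gold coin actually is.
If it is in box 1 (prior 1/3): the host opened box 1, so this case is ruled out; weight (1/3)·0 = 0.
If it is in box 2 (prior 1/3): box 3 is available but not opened, probability 2/3; weight (1/3)·(2/3) = 2/9.
If it is in box 3 (prior 1/3): only box 1 is available, probability 1; weight (1/3)·1 = 1/3.
The weights sum to 5/9.
So P(the gold coin in box 3 | the host opened box 1) = (1/3) / (5/9) = 3/5.

3/5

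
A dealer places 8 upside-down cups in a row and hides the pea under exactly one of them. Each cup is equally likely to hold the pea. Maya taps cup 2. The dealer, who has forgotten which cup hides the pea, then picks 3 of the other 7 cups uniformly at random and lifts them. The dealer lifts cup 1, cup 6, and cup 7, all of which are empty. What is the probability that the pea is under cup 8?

Because the dealer chose which cups to lift without knowing where the pea is, the choice is independent of the prize location. Learning that none of the 3 opened cups holds the pea simply rules out those 3 locations and leaves the remaining 5 cups still equally likely by symmetry.
So P(the pea under cup 8) = 1/5.

1/5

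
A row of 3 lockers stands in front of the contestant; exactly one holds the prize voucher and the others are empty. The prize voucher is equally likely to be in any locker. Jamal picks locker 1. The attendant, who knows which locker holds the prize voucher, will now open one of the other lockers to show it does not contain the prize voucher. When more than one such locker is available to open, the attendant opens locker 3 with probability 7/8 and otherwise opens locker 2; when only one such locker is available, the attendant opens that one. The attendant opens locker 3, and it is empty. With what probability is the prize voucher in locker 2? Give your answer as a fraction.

Apply Bayes' rule, conditioning on where the prize voucher actually is.
If it is in locker 1 (prior 1/3): locker 3 is available, opened with probability 7/8; weight (1/3)·(7/8) = 7/24.
If it is in locker 2 (prior 1/3): only locker 3 is available, probability 1; weight (1/3)·1 = 1/3.
If it is in locker 3 (prior 1/3): the attendant opened locker 3, so this case is ruled out; weight (1/3)·0 = 0.
The weights sum to 5/8.
So P(the prize voucher in locker 2 | the attendant opened locker 3) = (1/3) / (5/8) = 8/15.

8/15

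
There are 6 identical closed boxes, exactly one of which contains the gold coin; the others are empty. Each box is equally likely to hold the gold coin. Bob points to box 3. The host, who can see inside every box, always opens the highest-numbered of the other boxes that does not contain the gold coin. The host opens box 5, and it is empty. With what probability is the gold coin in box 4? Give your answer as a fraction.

0

Apply Bayes' rule, conditioning on where the gold coin actually is.
If it is in any of boxes 1, 2, 3, and 4 (prior 1/6 each): the host would have opened box 6 instead, probability 0; weight (1/6)·0 = 0 each.
If it is in box 5 (prior 1/6): the host opened box 5, so this case is ruled out; weight (1/6)·0 = 0.
If it is in box 6 (prior 1/6): box 5 is the highest-numbered option available, probability 1; weight (1/6)·1 = 1/6.
The weights sum to 1/6.
So P(the gold coin in box 4 | the host opened box 5) = 0 / (1/6) = 0.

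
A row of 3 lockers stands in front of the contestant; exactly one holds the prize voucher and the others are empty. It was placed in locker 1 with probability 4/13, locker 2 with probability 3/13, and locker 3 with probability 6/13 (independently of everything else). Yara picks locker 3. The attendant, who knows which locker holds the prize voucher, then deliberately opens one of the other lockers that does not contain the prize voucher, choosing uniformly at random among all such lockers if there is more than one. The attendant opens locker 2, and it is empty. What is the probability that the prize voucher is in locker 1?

4/7

Apply Bayes' rule, conditioning on where the prize voucher actually is.
If it is in locker 1 (prior 4/13): the attendant has no choice, probability 1; weight (4/13)·1 = 4/13.
If it is in locker 2 (prior 3/13): the attendant opened locker 2, so this case is ruled out; weight (3/13)·0 = 0.
If it is in locker 3 (prior 6/13): the attendant has 2 equally likely choices, so probability 1/2; weight (6/13)·(1/2) = 3/13.
The weights sum to 7/13.
So P(the prize voucher in locker 1 | the attendant opened locker 2) = (4/13) / (7/13) = 4/7.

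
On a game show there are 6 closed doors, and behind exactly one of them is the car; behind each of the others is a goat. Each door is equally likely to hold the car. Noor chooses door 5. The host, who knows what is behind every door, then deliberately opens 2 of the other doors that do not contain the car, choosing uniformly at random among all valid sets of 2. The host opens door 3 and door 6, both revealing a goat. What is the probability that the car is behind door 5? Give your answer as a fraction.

1/6

Consider each possible location of the car in turn.
If it is behind any of doors 1, 2, and 4 (prior 1/6 each): the host has 6 equally likely choices, so probability 1/6; weight (1/6)·(1/6) = 1/36 each.
If it is behind either of doors 3 and 6 (prior 1/6 each): that door was opened and seen not to hold the prize — ruled out; weight (1/6)·0 = 0 each.
If it is behind door 5 (prior 1/6): the host has 10 equally likely choices, so probability 1/10; weight (1/6)·(1/10) = 1/60.
The weights sum to 1/10.
So P(the car behind door 5 | the host opened door 3 and door 6) = (1/60) / (1/10) = 1/6.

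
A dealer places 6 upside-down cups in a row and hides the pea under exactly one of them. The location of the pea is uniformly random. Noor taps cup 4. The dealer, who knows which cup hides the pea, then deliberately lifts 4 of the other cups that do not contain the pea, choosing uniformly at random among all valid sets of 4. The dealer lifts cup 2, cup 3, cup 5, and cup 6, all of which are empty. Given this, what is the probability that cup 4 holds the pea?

1/6

Consider each possible location of the pea in turn.
If it is under cup 1 (prior 1/6): the dealer has no choice, probability 1; weight (1/6)·1 = 1/6.
If it is under any of cups 2, 3, 5, and 6 (prior 1/6 each): that cup was opened and seen not to hold the prize — ruled out; weight (1/6)·0 = 0 each.
If it is under cup 4 (prior 1/6): the dealer has 5 equally likely choices, so probability 1/5; weight (1/6)·(1/5) = 1/30.
The weights sum to 1/5.
So P(the pea under cup 4 | the dealer opened cup 2, cup 3, cup 5, and cup 6) = (1/30) / (1/5) = 1/6.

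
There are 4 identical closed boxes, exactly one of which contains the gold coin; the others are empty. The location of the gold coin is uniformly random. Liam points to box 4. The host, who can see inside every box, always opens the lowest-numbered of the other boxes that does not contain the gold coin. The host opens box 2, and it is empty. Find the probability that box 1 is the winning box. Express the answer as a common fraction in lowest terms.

1

Consider each possible location of the gold coin in turn.
If it is in box 1 (prior 1/4): box 2 is the lowest-numbered option available, probability 1; weight (1/4)·1 = 1/4.
If it is in box 2 (prior 1/4): the host opened box 2, so this case is ruled out; weight (1/4)·0 = 0.
If it is in either of boxes 3 and 4 (prior 1/4 each): the host would have opened box 1 instead, probability 0; weight (1/4)·0 = 0 each.
The weights sum to 1/4.
So P(the gold coin in box 1 | the host opened box 2) = (1/4) / (1/4) = 1.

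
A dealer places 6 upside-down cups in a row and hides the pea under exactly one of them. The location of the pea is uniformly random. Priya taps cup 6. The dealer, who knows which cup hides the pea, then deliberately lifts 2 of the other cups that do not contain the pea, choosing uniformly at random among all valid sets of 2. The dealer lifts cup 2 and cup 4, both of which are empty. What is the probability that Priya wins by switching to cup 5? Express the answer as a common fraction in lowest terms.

5/18

Condition on the true location of the pea.
If it is under any of cups 1, 3, and 5 (prior 1/6 each): the dealer has 6 equally likely choices, so probability 1/6; weight (1/6)·(1/6) = 1/36 each.
If it is under either of cups 2 and 4 (prior 1/6 each): that cup was opened and seen not to hold the prize — ruled out; weight (1/6)·0 = 0 each.
If it is under cup 6 (prior 1/6): the dealer has 10 equally likely choices, so probability 1/10; weight (1/6)·(1/10) = 1/60.
The weights sum to 1/10.
So P(the pea under cup 5 | the dealer opened cup 2 and cup 4) = (1/36) / (1/10) = 5/18.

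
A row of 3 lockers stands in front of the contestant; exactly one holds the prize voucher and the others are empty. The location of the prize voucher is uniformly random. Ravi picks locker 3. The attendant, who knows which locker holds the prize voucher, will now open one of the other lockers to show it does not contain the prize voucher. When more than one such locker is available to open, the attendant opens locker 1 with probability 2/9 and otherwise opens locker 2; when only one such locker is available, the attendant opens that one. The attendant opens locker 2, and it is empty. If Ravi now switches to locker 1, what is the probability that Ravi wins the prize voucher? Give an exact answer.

9/16

Consider each possible location of the prize voucher in turn.
If it is in locker 1 (prior 1/3): only locker 2 is available, probability 1; weight (1/3)·1 = 1/3.
If it is in locker 2 (prior 1/3): the attendant opened locker 2, so this case is ruled out; weight (1/3)·0 = 0.
If it is in locker 3 (prior 1/3): locker 1 is available but not opened, probability 7/9; weight (1/3)·(7/9) = 7/27.
The weights sum to 16/27.
So P(the prize voucher in locker 1 | the attendant opened locker 2) = (1/3) / (16/27) = 9/16.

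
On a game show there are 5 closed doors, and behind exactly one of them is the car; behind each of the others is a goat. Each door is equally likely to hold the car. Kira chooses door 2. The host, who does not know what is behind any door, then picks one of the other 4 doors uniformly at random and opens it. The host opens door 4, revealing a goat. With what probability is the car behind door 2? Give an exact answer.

Because the host chose which door to open without knowing where the car is, the choice is independent of the prize location. Learning that door 4 does not hold the car simply rules out that one location and leaves the remaining 4 doors still equally likely by symmetry.
So P(the car behind door 2) = 1/4.

1/4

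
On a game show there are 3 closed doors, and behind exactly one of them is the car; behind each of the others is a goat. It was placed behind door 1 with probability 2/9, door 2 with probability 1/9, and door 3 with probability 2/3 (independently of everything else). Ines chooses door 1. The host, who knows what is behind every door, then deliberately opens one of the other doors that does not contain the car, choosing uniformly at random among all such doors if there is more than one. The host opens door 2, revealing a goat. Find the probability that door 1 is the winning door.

1/7

Consider each possible location of the car in turn.
If it is behind door 1 (prior 2/9): the host has 2 equally likely choices, so probability 1/2; weight (2/9)·(1/2) = 1/9.
If it is behind door 2 (prior 1/9): the host opened door 2, so this case is ruled out; weight (1/9)·0 = 0.
If it is behind door 3 (prior 2/3): the host has no choice, probability 1; weight (2/3)·1 = 2/3.
The weights sum to 7/9.
So P(the car behind door 1 | the host opened door 2) = (1/9) / (7/9) = 1/7.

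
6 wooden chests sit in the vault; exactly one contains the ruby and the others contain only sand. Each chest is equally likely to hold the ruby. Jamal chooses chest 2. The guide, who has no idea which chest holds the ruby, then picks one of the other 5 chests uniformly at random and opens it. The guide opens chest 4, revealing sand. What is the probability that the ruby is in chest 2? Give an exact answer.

1/5

Apply Bayes' rule, conditioning on where the ruby actually is.
If it is in any of chests 1, 2, 3, 5, and 6 (prior 1/6 each): the guide picks chest 4 with probability 1/5 regardless, and it is not the prize; weight (1/6)·(1/5) = 1/30 each.
If it is in chest 4 (prior 1/6): the guide opened chest 4, so this case is ruled out; weight (1/6)·0 = 0.
The weights sum to 1/6.
So P(the ruby in chest 2 | the guide opened chest 4) = (1/30) / (1/6) = 1/5.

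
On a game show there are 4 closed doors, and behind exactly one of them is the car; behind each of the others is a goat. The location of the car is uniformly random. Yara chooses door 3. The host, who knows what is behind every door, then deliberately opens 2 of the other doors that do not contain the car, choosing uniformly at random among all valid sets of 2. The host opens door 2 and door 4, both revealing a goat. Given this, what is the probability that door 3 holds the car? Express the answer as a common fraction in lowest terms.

Apply Bayes' rule, conditioning on where the car actually is.
If it is behind door 1 (prior 1/4): the host has no choice, probability 1; weight (1/4)·1 = 1/4.
If it is behind either of doors 2 and 4 (prior 1/4 each): that door was opened and seen not to hold the prize — ruled out; weight (1/4)·0 = 0 each.
If it is behind door 3 (prior 1/4): the host has 3 equally likely choices, so probability 1/3; weight (1/4)·(1/3) = 1/12.
The weights sum to 1/3.
So P(the car behind door 3 | the host opened door 2 and door 4) = (1/12) / (1/3) = 1/4.

1/4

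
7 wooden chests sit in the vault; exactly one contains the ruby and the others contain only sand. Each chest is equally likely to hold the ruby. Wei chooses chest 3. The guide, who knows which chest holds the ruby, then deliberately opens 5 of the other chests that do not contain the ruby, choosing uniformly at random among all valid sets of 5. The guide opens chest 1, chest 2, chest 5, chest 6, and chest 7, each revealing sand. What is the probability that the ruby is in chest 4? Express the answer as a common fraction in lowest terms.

6/7

Apply Bayes' rule, conditioning on where the ruby actually is.
If it is in any of chests 1, 2, 5, 6, and 7 (prior 1/7 each): that chest was opened and seen not to hold the prize — ruled out; weight (1/7)·0 = 0 each.
If it is in chest 3 (prior 1/7): the guide has 6 equally likely choices, so probability 1/6; weight (1/7)·(1/6) = 1/42.
If it is in chest 4 (prior 1/7): the guide has no choice, probability 1; weight (1/7)·1 = 1/7.
The weights sum to 1/6.
So P(the ruby in chest 4 | the guide opened chest 1, chest 2, chest 5, chest 6, and chest 7) = (1/7) / (1/6) = 6/7.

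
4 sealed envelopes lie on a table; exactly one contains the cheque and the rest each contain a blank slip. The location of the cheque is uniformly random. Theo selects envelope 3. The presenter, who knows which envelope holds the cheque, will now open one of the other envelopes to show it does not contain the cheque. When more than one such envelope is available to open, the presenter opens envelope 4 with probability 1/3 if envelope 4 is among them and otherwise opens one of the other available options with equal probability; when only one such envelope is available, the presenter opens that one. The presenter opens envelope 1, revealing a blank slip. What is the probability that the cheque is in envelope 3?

2/9

Apply Bayes' rule, conditioning on where the cheque actually is.
If it is in envelope 1 (prior 1/4): the presenter opened envelope 1, so this case is ruled out; weight (1/4)·0 = 0.
If it is in envelope 2 (prior 1/4): envelope 4 is available but not opened, probability 2/3; weight (1/4)·(2/3) = 1/6.
If it is in envelope 3 (prior 1/4): envelope 4 is available but not opened; envelope 1 gets probability (1 − 1/3)/2 = 1/3; weight (1/4)·(1/3) = 1/12.
If it is in envelope 4 (prior 1/4): envelope 4 holds the prize so is unavailable; the presenter chooses uniformly among the 2 others, probability 1/2; weight (1/4)·(1/2) = 1/8.
The weights sum to 3/8.
So P(the cheque in envelope 3 | the presenter opened envelope 1) = (1/12) / (3/8) = 2/9.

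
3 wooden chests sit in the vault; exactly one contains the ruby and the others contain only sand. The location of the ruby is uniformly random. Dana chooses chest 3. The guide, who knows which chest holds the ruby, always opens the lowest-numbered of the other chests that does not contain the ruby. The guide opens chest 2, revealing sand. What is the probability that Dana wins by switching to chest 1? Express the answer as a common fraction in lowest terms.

1

Consider each possible location of the ruby in turn.
If it is in chest 1 (prior 1/3): chest 2 is the lowest-numbered option available, probability 1; weight (1/3)·1 = 1/3.
If it is in chest 2 (prior 1/3): the guide opened chest 2, so this case is ruled out; weight (1/3)·0 = 0.
If it is in chest 3 (prior 1/3): the guide would have opened chest 1 instead, probability 0; weight (1/3)·0 = 0.
The weights sum to 1/3.
So P(the ruby in chest 1 | the guide opened chest 2) = (1/3) / (1/3) = 1.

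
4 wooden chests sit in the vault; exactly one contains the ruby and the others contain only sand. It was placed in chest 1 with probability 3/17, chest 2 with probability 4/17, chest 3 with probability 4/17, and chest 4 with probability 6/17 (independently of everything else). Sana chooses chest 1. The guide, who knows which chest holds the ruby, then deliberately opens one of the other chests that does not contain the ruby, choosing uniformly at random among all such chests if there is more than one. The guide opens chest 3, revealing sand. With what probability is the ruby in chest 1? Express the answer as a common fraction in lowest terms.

Condition on the true location of the ruby.
If it is in chest 1 (prior 3/17): the guide has 3 equally likely choices, so probability 1/3; weight (3/17)·(1/3) = 1/17.
If it is in chest 2 (prior 4/17): the guide has 2 equally likely choices, so probability 1/2; weight (4/17)·(1/2) = 2/17.
If it is in chest 3 (prior 4/17): the guide opened chest 3, so this case is ruled out; weight (4/17)·0 = 0.
If it is in chest 4 (prior 6/17): the guide has 2 equally likely choices, so probability 1/2; weight (6/17)·(1/2) = 3/17.
The weights sum to 6/17.
So P(the ruby in chest 1 | the guide opened chest 3) = (1/17) / (6/17) = 1/6.

1/6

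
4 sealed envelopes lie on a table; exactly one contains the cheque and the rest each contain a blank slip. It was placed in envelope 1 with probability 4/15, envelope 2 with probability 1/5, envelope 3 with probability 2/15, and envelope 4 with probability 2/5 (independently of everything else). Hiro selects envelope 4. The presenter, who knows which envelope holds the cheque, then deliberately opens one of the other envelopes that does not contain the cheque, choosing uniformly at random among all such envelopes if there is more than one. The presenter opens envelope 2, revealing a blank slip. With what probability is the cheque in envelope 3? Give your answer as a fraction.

Apply Bayes' rule, conditioning on where the cheque actually is.
If it is in envelope 1 (prior 4/15): the presenter has 2 equally likely choices, so probability 1/2; weight (4/15)·(1/2) = 2/15.
If it is in envelope 2 (prior 1/5): the presenter opened envelope 2, so this case is ruled out; weight (1/5)·0 = 0.
If it is in envelope 3 (prior 2/15): the presenter has 2 equally likely choices, so probability 1/2; weight (2/15)·(1/2) = 1/15.
If it is in envelope 4 (prior 2/5): the presenter has 3 equally likely choices, so probability 1/3; weight (2/5)·(1/3) = 2/15.
The weights sum to 1/3.
So P(the cheque in envelope 3 | the presenter opened envelope 2) = (1/15) / (1/3) = 1/5.

1/5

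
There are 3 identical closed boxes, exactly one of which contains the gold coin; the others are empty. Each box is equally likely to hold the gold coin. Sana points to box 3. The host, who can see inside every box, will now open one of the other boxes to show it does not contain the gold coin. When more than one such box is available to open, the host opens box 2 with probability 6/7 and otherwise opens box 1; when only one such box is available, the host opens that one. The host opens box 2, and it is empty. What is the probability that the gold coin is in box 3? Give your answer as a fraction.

6/13

Apply Bayes' rule, conditioning on where the gold coin actually is.
If it is in box 1 (prior 1/3): only box 2 is available, probability 1; weight (1/3)·1 = 1/3.
If it is in box 2 (prior 1/3): the host opened box 2, so this case is ruled out; weight (1/3)·0 = 0.
If it is in box 3 (prior 1/3): box 2 is available, opened with probability 6/7; weight (1/3)·(6/7) = 2/7.
The weights sum to 13/21.
So P(the gold coin in box 3 | the host opened box 2) = (2/7) / (13/21) = 6/13.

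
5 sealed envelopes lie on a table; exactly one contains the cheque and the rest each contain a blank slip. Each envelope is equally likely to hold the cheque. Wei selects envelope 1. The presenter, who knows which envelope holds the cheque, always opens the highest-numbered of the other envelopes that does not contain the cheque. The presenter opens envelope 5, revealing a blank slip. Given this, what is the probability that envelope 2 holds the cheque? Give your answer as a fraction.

Consider each possible location of the cheque in turn.
If it is in any of envelopes 1, 2, 3, and 4 (prior 1/5 each): envelope 5 is the highest-numbered option available, probability 1; weight (1/5)·1 = 1/5 each.
If it is in envelope 5 (prior 1/5): the presenter opened envelope 5, so this case is ruled out; weight (1/5)·0 = 0.
The weights sum to 4/5.
So P(the cheque in envelope 2 | the presenter opened envelope 5) = (1/5) / (4/5) = 1/4.

1/4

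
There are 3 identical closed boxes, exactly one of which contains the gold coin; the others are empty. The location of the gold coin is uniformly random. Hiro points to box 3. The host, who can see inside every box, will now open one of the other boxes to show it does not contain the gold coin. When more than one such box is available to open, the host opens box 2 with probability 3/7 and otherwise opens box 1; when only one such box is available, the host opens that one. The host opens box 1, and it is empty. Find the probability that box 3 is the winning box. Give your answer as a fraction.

4/11

Consider each possible location of the gold coin in turn.
If it is in box 1 (prior 1/3): the host opened box 1, so this case is ruled out; weight (1/3)·0 = 0.
If it is in box 2 (prior 1/3): only box 1 is available, probability 1; weight (1/3)·1 = 1/3.
If it is in box 3 (prior 1/3): box 2 is available but not opened, probability 4/7; weight (1/3)·(4/7) = 4/21.
The weights sum to 11/21.
So P(the gold coin in box 3 | the host opened box 1) = (4/21) / (11/21) = 4/11.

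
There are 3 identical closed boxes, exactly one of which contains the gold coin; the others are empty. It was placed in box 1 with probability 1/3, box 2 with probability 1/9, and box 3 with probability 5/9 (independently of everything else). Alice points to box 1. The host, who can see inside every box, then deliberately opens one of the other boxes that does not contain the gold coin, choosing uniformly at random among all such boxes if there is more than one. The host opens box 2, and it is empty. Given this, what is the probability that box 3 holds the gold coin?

Condition on the true location of the gold coin.
If it is in box 1 (prior 1/3): the host has 2 equally likely choices, so probability 1/2; weight (1/3)·(1/2) = 1/6.
If it is in box 2 (prior 1/9): the host opened box 2, so this case is ruled out; weight (1/9)·0 = 0.
If it is in box 3 (prior 5/9): the host has no choice, probability 1; weight (5/9)·1 = 5/9.
The weights sum to 13/18.
So P(the gold coin in box 3 | the host opened box 2) = (5/9) / (13/18) = 10/13.

10/13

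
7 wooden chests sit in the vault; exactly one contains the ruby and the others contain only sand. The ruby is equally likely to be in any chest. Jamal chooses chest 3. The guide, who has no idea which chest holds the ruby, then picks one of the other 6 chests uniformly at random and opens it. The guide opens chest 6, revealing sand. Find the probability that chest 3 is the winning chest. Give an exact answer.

Consider each possible location of the ruby in turn.
If it is in any of chests 1, 2, 3, 4, 5, and 7 (prior 1/7 each): the guide picks chest 6 with probability 1/6 regardless, and it is not the prize; weight (1/7)·(1/6) = 1/42 each.
If it is in chest 6 (prior 1/7): the guide opened chest 6, so this case is ruled out; weight (1/7)·0 = 0.
The weights sum to 1/7.
So P(the ruby in chest 3 | the guide opened chest 6) = (1/42) / (1/7) = 1/6.

1/6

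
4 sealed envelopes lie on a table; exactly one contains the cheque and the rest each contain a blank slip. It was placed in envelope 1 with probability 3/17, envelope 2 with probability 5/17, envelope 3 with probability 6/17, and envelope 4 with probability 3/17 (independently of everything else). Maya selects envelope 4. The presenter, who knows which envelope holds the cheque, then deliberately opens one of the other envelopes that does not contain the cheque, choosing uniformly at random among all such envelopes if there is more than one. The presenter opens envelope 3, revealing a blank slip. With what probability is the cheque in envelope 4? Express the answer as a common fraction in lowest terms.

Consider each possible location of the cheque in turn.
If it is in envelope 1 (prior 3/17): the presenter has 2 equally likely choices, so probability 1/2; weight (3/17)·(1/2) = 3/34.
If it is in envelope 2 (prior 5/17): the presenter has 2 equally likely choices, so probability 1/2; weight (5/17)·(1/2) = 5/34.
If it is in envelope 3 (prior 6/17): the presenter opened envelope 3, so this case is ruled out; weight (6/17)·0 = 0.
If it is in envelope 4 (prior 3/17): the presenter has 3 equally likely choices, so probability 1/3; weight (3/17)·(1/3) = 1/17.
The weights sum to 5/17.
So P(the cheque in envelope 4 | the presenter opened envelope 3) = (1/17) / (5/17) = 1/5.

1/5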